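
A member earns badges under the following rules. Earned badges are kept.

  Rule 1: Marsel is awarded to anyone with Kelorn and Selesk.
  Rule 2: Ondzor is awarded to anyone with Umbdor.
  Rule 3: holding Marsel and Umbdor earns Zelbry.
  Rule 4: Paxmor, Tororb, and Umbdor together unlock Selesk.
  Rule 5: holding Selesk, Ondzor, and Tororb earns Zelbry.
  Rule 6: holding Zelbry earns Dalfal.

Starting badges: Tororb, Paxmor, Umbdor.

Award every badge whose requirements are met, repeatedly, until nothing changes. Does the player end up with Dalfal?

Yes

With Paxmor, Tororb, and Umbdor, Selesk is earned (Rule 4).
With Umbdor, Ondzor is earned (Rule 2).
With Selesk, Ondzor, and Tororb, Zelbry is earned (Rule 5).
With Zelbry, Dalfal is earned (Rule 6).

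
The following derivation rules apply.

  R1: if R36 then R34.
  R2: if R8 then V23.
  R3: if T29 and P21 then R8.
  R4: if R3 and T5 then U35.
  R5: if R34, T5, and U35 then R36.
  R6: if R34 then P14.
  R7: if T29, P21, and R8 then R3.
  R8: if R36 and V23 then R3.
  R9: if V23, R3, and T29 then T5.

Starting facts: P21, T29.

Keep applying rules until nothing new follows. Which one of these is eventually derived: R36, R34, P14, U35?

U35

T29 and P21 hold, so R8 follows (R3).
From T29, P21, and R8, R7 gives R3.
From R8, R2 gives V23.
V23, R3, and T29 hold, so T5 follows (R9).
From R3 and T5, R4 gives U35.
R34 would need R36 (R1), but R36 is never established. P14 would need R34 (R6), but R34 is never established. R36 would need R34, T5, and U35 (R5), but R34 is never established.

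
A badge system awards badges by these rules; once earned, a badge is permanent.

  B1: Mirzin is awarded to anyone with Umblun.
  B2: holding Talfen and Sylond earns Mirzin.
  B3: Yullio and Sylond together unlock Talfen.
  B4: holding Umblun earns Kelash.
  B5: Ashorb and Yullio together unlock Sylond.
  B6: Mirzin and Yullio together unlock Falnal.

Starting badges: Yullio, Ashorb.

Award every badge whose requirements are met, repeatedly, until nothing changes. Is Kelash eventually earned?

No

Kelash would need Umblun (B4), but Umblun is never earned.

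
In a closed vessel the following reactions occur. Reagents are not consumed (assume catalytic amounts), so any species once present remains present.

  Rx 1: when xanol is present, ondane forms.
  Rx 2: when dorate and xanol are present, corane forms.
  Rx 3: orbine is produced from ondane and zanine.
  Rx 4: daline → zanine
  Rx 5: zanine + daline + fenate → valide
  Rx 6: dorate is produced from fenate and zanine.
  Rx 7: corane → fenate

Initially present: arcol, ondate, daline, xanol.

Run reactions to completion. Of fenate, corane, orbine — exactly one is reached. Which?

xanol present → ondane forms (Rx 1).
daline present → zanine forms (Rx 4).
ondane and zanine present → orbine forms (Rx 3).
corane would need dorate and xanol (Rx 2), but dorate never forms. fenate would need corane (Rx 7), but corane never forms.

orbine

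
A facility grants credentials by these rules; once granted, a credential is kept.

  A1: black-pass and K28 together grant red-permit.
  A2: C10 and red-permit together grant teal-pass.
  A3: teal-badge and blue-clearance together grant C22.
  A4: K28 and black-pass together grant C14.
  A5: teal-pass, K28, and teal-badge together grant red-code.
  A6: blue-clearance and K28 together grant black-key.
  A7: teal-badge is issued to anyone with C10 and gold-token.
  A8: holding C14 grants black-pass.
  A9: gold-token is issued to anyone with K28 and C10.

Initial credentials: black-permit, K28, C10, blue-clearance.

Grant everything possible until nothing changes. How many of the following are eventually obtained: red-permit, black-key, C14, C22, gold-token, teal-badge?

4

Holding K28 and C10 grants gold-token (A9).
Holding blue-clearance and K28 grants black-key (A6).
Holding C10 and gold-token grants teal-badge (A7).
Holding teal-badge and blue-clearance grants C22 (A3).
red-permit would need black-pass and K28 (A1), but black-pass is never granted.
black-key: reached.
C14 would need K28 and black-pass (A4), but black-pass is never granted.
C22: reached.
gold-token: reached.
teal-badge: reached.
Reached: black-key, C22, gold-token, and teal-badge — 4 of the 6.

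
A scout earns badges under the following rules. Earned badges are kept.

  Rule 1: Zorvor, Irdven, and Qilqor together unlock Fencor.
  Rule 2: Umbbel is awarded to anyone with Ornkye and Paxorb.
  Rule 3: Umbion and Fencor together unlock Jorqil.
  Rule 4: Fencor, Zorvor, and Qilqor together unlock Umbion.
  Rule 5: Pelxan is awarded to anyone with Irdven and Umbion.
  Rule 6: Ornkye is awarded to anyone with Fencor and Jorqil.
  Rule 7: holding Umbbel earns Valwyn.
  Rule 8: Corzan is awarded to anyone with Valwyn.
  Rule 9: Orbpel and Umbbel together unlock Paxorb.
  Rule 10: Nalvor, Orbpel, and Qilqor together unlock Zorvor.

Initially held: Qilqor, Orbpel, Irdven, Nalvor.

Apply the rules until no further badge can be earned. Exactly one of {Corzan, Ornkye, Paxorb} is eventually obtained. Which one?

Ornkye

With Nalvor, Orbpel, and Qilqor, Zorvor is earned (Rule 10).
With Zorvor, Irdven, and Qilqor, Fencor is earned (Rule 1).
With Fencor, Zorvor, and Qilqor, Umbion is earned (Rule 4).
With Umbion and Fencor, Jorqil is earned (Rule 3).
With Fencor and Jorqil, Ornkye is earned (Rule 6).
Paxorb would need Orbpel and Umbbel (Rule 9), but Umbbel is never earned. Corzan would need Valwyn (Rule 8), but Valwyn is never earned.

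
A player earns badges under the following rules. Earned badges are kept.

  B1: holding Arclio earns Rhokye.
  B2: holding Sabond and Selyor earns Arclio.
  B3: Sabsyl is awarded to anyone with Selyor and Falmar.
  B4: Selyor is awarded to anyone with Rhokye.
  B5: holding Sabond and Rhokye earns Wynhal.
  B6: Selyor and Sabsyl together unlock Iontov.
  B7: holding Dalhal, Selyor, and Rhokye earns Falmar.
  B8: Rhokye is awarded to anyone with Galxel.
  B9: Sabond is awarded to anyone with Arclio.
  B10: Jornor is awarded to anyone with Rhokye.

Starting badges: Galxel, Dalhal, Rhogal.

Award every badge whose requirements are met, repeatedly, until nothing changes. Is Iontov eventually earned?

With Galxel, Rhokye is earned (B8).
With Rhokye, Selyor is earned (B4).
With Dalhal, Selyor, and Rhokye, Falmar is earned (B7).
With Selyor and Falmar, Sabsyl is earned (B3).
With Selyor and Sabsyl, Iontov is earned (B6).

Yes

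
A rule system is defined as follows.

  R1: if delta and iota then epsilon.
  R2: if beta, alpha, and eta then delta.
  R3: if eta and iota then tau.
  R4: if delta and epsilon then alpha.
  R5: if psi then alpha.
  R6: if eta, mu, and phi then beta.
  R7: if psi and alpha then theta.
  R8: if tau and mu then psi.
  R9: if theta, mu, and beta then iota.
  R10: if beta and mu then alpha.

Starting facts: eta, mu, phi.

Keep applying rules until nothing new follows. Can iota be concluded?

No

iota would need theta, mu, and beta (R9), but theta is never established.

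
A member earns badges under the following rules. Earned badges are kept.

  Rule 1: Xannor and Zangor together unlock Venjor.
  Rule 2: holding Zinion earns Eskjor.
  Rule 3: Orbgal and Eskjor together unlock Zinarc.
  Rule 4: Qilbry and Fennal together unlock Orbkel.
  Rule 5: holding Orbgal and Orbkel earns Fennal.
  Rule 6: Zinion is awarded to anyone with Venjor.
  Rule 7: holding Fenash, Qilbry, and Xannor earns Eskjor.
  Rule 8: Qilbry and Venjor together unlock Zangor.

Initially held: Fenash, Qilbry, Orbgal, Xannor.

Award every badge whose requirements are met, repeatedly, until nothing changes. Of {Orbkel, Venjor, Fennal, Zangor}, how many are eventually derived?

Orbkel would need Qilbry and Fennal (Rule 4), but Fennal is never earned.
Venjor would need Xannor and Zangor (Rule 1), but Zangor is never earned.
Fennal would need Orbgal and Orbkel (Rule 5), but Orbkel is never earned.
Zangor would need Qilbry and Venjor (Rule 8), but Venjor is never earned.
None of the 4 are reached.

0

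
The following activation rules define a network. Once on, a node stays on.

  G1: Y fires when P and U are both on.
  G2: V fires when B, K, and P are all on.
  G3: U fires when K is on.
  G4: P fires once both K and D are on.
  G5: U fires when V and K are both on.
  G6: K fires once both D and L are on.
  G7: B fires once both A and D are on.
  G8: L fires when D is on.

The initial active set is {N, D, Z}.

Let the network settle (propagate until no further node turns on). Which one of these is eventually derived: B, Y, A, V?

Y

G8: D on → L on.
D and L are on, so K fires (G6).
G4: K and D on → P on.
K is on, so U fires (G3).
P and U are on, so Y fires (G1).
No rule produces A, and it is not given. V would need B, K, and P (G2), but B never turns on. B would need A and D (G7), but A never turns on.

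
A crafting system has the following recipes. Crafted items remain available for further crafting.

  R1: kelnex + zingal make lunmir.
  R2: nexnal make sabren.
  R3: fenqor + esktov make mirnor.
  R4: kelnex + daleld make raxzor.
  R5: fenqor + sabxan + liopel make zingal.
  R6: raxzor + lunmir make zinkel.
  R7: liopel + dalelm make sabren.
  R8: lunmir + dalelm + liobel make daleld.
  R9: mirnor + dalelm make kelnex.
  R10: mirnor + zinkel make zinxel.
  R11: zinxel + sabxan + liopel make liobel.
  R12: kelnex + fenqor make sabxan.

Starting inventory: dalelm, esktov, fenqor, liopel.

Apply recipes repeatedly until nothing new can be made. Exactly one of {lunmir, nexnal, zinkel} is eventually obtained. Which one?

lunmir

fenqor + esktov → mirnor (R3).
Using R9, mirnor and dalelm make kelnex.
kelnex + fenqor → sabxan (R12).
fenqor + sabxan + liopel → zingal (R5).
kelnex + zingal → lunmir (R1).
No rule produces nexnal, and it is not given. zinkel would need raxzor and lunmir (R6), but raxzor is never obtained.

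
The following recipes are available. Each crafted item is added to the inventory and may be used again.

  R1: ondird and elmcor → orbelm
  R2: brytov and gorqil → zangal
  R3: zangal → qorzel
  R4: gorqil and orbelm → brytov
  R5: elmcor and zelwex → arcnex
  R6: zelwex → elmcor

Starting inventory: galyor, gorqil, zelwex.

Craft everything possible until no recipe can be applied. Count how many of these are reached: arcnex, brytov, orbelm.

zelwex → elmcor (R6).
Using R5, elmcor and zelwex make arcnex.
arcnex: reached.
brytov would need gorqil and orbelm (R4), but orbelm is never obtained.
orbelm would need ondird and elmcor (R1), but ondird is never obtained.
Reached: arcnex — 1 of the 3.

1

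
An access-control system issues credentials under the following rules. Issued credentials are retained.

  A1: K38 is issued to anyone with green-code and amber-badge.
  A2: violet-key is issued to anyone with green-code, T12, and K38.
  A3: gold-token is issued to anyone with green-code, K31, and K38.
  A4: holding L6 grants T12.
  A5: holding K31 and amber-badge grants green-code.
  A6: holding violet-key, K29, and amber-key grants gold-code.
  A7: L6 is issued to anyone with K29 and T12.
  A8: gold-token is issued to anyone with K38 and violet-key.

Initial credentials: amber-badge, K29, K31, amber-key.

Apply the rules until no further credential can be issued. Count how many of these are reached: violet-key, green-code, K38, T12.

2

Holding K31 and amber-badge grants green-code (A5).
Holding green-code and amber-badge grants K38 (A1).
violet-key would need green-code, T12, and K38 (A2), but T12 is never granted.
green-code: reached.
K38: reached.
T12 would need L6 (A4), but L6 is never granted.
Reached: green-code and K38 — 2 of the 4.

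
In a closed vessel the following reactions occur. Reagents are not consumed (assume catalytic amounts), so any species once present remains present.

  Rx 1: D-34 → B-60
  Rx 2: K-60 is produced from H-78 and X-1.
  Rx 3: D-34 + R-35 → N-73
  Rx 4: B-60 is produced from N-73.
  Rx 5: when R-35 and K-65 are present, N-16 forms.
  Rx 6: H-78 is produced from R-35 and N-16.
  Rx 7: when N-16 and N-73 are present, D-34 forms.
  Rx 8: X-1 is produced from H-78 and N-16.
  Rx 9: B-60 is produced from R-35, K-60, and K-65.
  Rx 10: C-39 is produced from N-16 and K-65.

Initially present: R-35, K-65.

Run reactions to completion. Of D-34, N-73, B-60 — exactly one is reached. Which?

R-35 and K-65 present → N-16 forms (Rx 5).
R-35 and N-16 present → H-78 forms (Rx 6).
H-78 and N-16 present → X-1 forms (Rx 8).
H-78 and X-1 present → K-60 forms (Rx 2).
R-35, K-60, and K-65 present → B-60 forms (Rx 9).
N-73 would need D-34 and R-35 (Rx 3), but D-34 never forms. D-34 would need N-16 and N-73 (Rx 7), but N-73 never forms.

B-60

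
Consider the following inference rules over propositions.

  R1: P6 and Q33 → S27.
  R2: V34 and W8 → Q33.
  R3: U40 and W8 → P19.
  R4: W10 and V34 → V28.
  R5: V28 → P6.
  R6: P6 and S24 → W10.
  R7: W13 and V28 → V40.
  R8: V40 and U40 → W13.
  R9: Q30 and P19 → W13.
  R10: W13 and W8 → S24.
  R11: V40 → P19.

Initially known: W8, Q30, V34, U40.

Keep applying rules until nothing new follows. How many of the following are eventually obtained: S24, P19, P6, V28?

U40 and W8 hold, so P19 follows (R3).
Q30 and P19 hold, so W13 follows (R9).
W13 and W8 hold, so S24 follows (R10).
S24: reached.
P19: reached.
P6 would need V28 (R5), but V28 is never established.
V28 would need W10 and V34 (R4), but W10 is never established.
Reached: S24 and P19 — 2 of the 4.

2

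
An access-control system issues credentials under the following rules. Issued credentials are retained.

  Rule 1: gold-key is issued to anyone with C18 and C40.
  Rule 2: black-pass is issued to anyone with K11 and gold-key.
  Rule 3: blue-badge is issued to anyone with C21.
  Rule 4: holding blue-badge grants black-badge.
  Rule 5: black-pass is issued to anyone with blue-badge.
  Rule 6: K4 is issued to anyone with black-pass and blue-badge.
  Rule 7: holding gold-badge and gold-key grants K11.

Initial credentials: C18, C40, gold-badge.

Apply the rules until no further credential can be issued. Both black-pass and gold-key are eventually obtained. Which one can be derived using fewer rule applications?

gold-key: Holding C18 and C40 grants gold-key (Rule 1). [1 rule application]
black-pass: Holding C18 and C40 grants gold-key (Rule 1). Holding gold-badge and gold-key grants K11 (Rule 7). Holding K11 and gold-key grants black-pass (Rule 2). [3 rule applications]
gold-key needs fewer.

gold-key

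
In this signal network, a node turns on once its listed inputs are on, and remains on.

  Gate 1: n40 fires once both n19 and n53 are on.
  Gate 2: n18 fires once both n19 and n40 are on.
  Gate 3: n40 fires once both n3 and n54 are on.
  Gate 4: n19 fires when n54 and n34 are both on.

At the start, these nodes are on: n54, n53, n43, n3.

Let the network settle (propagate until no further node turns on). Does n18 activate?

No

n18 would need n19 and n40 (Gate 2), but n19 never turns on.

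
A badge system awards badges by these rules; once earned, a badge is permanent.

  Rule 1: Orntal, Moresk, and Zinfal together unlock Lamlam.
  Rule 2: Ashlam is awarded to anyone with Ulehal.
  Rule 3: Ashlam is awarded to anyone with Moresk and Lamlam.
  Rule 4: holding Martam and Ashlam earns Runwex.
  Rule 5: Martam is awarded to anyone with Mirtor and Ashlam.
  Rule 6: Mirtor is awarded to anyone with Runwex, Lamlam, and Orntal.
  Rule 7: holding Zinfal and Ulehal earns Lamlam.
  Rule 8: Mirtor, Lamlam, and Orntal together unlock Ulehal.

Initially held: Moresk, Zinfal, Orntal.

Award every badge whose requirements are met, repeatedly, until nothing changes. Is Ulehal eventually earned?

No

Ulehal would need Mirtor, Lamlam, and Orntal (Rule 8), but Mirtor is never earned.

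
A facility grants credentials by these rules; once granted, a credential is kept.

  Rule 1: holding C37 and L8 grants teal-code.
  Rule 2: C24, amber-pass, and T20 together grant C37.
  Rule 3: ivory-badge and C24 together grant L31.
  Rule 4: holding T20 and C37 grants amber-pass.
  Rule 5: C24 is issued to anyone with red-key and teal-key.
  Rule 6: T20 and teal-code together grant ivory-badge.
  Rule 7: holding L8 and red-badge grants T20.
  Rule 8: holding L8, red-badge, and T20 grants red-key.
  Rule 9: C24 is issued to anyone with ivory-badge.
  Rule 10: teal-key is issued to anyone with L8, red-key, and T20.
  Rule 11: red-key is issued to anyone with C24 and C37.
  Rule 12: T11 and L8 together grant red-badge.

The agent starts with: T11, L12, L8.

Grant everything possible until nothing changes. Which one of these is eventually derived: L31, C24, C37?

Holding T11 and L8 grants red-badge (Rule 12).
Holding L8 and red-badge grants T20 (Rule 7).
Holding L8, red-badge, and T20 grants red-key (Rule 8).
Holding L8, red-key, and T20 grants teal-key (Rule 10).
Holding red-key and teal-key grants C24 (Rule 5).
L31 would need ivory-badge and C24 (Rule 3), but ivory-badge is never granted. C37 would need C24, amber-pass, and T20 (Rule 2), but amber-pass is never granted.

C24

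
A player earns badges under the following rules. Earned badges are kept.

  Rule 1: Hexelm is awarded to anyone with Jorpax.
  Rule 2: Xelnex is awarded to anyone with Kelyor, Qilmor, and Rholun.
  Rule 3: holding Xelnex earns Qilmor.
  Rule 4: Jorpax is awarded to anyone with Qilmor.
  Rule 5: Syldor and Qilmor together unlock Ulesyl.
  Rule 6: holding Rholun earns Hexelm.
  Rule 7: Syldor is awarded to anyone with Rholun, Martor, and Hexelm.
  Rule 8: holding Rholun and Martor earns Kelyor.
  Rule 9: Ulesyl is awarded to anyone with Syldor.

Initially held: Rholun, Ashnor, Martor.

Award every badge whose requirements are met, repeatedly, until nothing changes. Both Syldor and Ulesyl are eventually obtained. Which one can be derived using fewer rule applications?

Syldor: With Rholun, Hexelm is earned (Rule 6). With Rholun, Martor, and Hexelm, Syldor is earned (Rule 7). [2 rule applications]
Ulesyl: With Rholun, Hexelm is earned (Rule 6). With Rholun, Martor, and Hexelm, Syldor is earned (Rule 7). With Syldor, Ulesyl is earned (Rule 9). [3 rule applications]
Syldor needs fewer.

Syldor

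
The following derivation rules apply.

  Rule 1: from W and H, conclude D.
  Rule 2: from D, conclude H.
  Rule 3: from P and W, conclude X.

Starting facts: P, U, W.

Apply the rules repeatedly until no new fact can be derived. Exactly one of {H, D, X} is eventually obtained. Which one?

P and W hold, so X follows (Rule 3).
H would need D (Rule 2), but D is never established. D would need W and H (Rule 1), but H is never established.

X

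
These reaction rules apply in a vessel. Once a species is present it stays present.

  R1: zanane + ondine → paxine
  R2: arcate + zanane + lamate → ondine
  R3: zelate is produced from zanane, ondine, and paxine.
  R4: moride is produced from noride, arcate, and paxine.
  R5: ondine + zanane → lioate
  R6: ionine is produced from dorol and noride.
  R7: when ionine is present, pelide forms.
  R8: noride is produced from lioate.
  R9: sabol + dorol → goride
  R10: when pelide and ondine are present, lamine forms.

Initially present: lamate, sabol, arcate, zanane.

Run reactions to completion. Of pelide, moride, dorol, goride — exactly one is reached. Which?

arcate, zanane, and lamate present → ondine forms (R2).
zanane and ondine present → paxine forms (R1).
ondine and zanane present → lioate forms (R5).
lioate present → noride forms (R8).
noride, arcate, and paxine present → moride forms (R4).
No rule produces dorol, and it is not given. goride would need sabol and dorol (R9), but dorol never forms. pelide would need ionine (R7), but ionine never forms.

moride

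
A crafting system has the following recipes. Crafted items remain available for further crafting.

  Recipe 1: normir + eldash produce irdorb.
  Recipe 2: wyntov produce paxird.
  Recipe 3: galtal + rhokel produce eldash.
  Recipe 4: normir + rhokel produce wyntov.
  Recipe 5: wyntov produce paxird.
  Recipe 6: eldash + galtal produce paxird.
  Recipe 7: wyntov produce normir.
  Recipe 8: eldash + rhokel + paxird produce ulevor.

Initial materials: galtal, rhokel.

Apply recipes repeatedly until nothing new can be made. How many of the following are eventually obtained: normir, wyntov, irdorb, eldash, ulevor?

galtal + rhokel → eldash (Recipe 3).
Using Recipe 6, eldash and galtal make paxird.
Using Recipe 8, eldash, rhokel, and paxird make ulevor.
normir would need wyntov (Recipe 7), but wyntov is never obtained.
wyntov would need normir and rhokel (Recipe 4), but normir is never obtained.
irdorb would need normir and eldash (Recipe 1), but normir is never obtained.
eldash: reached.
ulevor: reached.
Reached: eldash and ulevor — 2 of the 5.

2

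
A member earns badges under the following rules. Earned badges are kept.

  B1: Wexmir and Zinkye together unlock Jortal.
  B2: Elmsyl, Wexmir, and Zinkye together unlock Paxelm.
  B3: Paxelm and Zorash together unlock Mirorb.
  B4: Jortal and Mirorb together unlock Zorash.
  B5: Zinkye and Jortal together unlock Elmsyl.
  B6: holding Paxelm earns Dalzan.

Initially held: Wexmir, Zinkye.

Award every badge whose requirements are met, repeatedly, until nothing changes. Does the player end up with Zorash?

No

Zorash would need Jortal and Mirorb (B4), but Mirorb is never earned.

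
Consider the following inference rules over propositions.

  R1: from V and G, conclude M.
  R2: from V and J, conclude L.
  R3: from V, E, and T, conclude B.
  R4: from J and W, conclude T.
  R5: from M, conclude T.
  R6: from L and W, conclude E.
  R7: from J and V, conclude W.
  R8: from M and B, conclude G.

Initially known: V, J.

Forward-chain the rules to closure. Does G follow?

No

G would need M and B (R8), but M is never established.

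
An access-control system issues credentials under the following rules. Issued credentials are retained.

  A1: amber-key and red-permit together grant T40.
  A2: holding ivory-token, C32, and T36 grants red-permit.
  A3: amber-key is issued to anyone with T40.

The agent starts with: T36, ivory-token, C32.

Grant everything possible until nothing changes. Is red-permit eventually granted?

Holding ivory-token, C32, and T36 grants red-permit (A2).

Yes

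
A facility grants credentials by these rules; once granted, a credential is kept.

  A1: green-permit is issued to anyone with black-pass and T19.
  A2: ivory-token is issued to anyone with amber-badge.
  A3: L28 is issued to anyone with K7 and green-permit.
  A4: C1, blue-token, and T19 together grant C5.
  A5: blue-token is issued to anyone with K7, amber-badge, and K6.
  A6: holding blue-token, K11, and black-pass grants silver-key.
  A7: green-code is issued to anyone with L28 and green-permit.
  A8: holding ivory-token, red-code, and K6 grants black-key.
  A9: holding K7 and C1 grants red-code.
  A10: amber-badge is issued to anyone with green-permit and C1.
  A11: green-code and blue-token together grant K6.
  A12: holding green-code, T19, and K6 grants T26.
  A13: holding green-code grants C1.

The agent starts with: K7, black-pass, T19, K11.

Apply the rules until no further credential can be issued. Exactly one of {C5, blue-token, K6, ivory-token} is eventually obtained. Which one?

ivory-token

Holding black-pass and T19 grants green-permit (A1).
Holding K7 and green-permit grants L28 (A3).
Holding L28 and green-permit grants green-code (A7).
Holding green-code grants C1 (A13).
Holding green-permit and C1 grants amber-badge (A10).
Holding amber-badge grants ivory-token (A2).
C5 would need C1, blue-token, and T19 (A4), but blue-token is never granted. K6 would need green-code and blue-token (A11), but blue-token is never granted. blue-token would need K7, amber-badge, and K6 (A5), but K6 is never granted.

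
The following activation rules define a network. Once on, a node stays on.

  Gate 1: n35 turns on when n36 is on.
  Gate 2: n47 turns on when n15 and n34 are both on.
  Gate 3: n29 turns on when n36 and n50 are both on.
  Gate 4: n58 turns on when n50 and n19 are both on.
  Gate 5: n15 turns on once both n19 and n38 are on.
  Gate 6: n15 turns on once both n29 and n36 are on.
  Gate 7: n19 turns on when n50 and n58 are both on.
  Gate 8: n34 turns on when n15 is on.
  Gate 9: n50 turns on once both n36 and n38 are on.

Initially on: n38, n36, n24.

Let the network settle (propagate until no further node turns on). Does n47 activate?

n36 and n38 are on, so n50 turns on (Gate 9).
n36 and n50 are on, so n29 turns on (Gate 3).
n29 and n36 are on, so n15 turns on (Gate 6).
Gate 8: n15 on → n34 on.
n15 and n34 are on, so n47 turns on (Gate 2).

Yes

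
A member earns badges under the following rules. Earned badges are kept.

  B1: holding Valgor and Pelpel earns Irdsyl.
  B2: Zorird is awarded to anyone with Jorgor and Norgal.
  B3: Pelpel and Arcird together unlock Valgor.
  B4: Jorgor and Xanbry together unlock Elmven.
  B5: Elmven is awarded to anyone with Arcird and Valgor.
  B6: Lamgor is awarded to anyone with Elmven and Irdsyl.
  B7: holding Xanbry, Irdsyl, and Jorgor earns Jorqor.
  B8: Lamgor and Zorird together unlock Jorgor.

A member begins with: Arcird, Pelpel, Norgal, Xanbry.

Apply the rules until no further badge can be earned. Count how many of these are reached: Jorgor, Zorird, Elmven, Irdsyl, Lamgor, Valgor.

With Pelpel and Arcird, Valgor is earned (B3).
With Valgor and Pelpel, Irdsyl is earned (B1).
With Arcird and Valgor, Elmven is earned (B5).
With Elmven and Irdsyl, Lamgor is earned (B6).
Jorgor would need Lamgor and Zorird (B8), but Zorird is never earned.
Zorird would need Jorgor and Norgal (B2), but Jorgor is never earned.
Elmven: reached.
Irdsyl: reached.
Lamgor: reached.
Valgor: reached.
Reached: Elmven, Irdsyl, Lamgor, and Valgor — 4 of the 6.

4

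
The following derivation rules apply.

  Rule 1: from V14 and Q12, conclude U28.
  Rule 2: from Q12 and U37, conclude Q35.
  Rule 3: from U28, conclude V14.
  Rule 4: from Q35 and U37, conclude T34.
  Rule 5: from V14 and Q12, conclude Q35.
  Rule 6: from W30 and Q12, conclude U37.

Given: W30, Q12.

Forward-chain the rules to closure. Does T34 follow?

From W30 and Q12, Rule 6 gives U37.
Q12 and U37 hold, so Q35 follows (Rule 2).
From Q35 and U37, Rule 4 gives T34.

Yes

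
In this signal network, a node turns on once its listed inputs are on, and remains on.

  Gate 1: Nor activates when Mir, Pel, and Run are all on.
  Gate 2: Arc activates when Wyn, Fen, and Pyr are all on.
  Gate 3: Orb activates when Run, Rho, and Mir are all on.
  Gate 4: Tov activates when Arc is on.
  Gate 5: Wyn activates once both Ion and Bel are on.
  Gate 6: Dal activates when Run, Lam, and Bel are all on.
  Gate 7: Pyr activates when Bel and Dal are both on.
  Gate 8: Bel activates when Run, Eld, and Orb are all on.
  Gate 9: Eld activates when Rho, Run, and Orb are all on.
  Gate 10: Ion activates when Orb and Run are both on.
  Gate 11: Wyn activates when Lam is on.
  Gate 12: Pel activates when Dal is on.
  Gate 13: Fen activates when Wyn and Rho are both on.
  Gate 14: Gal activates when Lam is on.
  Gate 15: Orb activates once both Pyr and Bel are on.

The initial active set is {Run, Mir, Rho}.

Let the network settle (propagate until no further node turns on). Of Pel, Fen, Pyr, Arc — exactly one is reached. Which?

Gate 3: Run, Rho, and Mir on → Orb on.
Gate 9: Rho, Run, and Orb on → Eld on.
Orb and Run are on, so Ion activates (Gate 10).
Gate 8: Run, Eld, and Orb on → Bel on.
Ion and Bel are on, so Wyn activates (Gate 5).
Wyn and Rho are on, so Fen activates (Gate 13).
Arc would need Wyn, Fen, and Pyr (Gate 2), but Pyr never turns on. Pel would need Dal (Gate 12), but Dal never turns on. Pyr would need Bel and Dal (Gate 7), but Dal never turns on.

Fen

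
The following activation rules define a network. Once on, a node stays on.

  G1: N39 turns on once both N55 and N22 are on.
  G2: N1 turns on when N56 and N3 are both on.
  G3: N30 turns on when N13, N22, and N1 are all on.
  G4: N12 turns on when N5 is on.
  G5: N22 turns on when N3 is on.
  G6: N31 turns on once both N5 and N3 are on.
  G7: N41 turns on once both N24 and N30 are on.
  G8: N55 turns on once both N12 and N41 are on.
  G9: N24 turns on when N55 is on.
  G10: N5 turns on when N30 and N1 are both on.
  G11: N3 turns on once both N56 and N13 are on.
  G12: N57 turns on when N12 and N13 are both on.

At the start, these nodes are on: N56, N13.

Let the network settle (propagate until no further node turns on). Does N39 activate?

No

N39 would need N55 and N22 (G1), but N55 never turns on.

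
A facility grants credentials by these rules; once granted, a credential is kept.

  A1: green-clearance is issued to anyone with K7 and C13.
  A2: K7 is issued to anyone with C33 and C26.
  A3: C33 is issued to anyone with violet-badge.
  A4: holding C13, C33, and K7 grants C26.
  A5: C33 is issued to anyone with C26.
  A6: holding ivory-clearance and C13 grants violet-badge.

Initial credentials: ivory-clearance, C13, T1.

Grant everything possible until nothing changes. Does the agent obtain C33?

Holding ivory-clearance and C13 grants violet-badge (A6).
Holding violet-badge grants C33 (A3).

Yes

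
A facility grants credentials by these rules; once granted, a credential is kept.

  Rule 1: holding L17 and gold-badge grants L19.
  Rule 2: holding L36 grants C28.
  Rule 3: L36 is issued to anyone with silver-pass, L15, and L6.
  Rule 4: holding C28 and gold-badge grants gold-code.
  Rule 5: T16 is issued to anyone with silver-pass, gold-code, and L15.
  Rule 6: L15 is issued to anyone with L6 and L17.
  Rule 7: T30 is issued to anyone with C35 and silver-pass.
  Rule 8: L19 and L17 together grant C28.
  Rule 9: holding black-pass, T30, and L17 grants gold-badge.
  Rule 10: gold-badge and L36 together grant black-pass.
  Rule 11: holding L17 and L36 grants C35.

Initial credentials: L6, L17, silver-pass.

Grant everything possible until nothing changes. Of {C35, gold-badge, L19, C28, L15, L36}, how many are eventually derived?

4

Holding L6 and L17 grants L15 (Rule 6).
Holding silver-pass, L15, and L6 grants L36 (Rule 3).
Holding L17 and L36 grants C35 (Rule 11).
Holding L36 grants C28 (Rule 2).
C35: reached.
gold-badge would need black-pass, T30, and L17 (Rule 9), but black-pass is never granted.
L19 would need L17 and gold-badge (Rule 1), but gold-badge is never granted.
C28: reached.
L15: reached.
L36: reached.
Reached: C35, C28, L15, and L36 — 4 of the 6.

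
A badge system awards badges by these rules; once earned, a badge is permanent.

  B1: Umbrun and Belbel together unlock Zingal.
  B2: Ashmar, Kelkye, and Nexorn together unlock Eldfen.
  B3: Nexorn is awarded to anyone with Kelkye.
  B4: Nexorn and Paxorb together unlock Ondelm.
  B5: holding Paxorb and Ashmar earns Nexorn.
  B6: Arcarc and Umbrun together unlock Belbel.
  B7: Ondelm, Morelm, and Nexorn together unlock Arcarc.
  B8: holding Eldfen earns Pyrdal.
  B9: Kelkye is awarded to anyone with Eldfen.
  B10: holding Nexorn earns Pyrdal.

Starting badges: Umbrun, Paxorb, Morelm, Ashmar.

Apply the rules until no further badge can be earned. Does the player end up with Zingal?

Yes

With Paxorb and Ashmar, Nexorn is earned (B5).
With Nexorn and Paxorb, Ondelm is earned (B4).
With Ondelm, Morelm, and Nexorn, Arcarc is earned (B7).
With Arcarc and Umbrun, Belbel is earned (B6).
With Umbrun and Belbel, Zingal is earned (B1).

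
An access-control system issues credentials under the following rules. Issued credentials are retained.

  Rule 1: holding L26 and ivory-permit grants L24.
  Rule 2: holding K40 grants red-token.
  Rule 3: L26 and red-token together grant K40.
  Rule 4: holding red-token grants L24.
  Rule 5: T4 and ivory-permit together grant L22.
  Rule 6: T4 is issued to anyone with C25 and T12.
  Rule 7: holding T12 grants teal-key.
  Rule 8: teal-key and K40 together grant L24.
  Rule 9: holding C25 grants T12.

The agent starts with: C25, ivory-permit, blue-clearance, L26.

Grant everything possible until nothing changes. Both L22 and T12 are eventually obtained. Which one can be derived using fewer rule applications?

T12

T12: Holding C25 grants T12 (Rule 9). [1 rule application]
L22: Holding C25 grants T12 (Rule 9). Holding C25 and T12 grants T4 (Rule 6). Holding T4 and ivory-permit grants L22 (Rule 5). [3 rule applications]
T12 needs fewer.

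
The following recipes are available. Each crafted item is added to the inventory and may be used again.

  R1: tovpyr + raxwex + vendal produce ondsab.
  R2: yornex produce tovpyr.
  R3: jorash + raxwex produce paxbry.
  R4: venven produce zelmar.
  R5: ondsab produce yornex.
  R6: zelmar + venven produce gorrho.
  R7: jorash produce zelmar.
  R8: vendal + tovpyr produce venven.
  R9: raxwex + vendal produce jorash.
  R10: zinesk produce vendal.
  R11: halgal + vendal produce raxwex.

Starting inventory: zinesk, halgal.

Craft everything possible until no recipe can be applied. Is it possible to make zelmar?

Using R10, zinesk makes vendal.
Using R11, halgal and vendal make raxwex.
raxwex + vendal → jorash (R9).
jorash → zelmar (R7).

Yes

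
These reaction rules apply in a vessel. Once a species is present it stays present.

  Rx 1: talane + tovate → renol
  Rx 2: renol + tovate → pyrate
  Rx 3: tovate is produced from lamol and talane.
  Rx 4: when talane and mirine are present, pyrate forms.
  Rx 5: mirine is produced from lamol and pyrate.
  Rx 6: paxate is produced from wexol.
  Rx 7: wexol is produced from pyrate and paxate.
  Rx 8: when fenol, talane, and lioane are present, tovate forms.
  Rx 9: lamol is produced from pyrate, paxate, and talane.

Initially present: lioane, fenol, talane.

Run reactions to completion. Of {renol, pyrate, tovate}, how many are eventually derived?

fenol, talane, and lioane present → tovate forms (Rx 8).
talane and tovate present → renol forms (Rx 1).
renol and tovate present → pyrate forms (Rx 2).
renol: reached.
pyrate: reached.
tovate: reached.
All 3 are reached.

3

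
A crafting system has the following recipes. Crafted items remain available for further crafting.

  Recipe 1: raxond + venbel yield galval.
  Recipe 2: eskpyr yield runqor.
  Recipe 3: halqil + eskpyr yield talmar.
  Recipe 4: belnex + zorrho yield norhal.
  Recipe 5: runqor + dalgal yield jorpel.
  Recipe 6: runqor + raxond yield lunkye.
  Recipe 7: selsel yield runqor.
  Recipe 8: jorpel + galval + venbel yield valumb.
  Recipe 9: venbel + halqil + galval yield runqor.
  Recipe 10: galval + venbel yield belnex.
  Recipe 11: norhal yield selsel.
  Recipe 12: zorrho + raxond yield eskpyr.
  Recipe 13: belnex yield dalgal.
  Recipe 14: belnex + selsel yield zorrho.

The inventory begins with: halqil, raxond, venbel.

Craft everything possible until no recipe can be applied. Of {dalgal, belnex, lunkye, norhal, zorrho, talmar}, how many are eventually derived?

3

raxond + venbel → galval (Recipe 1).
Using Recipe 9, venbel, halqil, and galval make runqor.
galval + venbel → belnex (Recipe 10).
runqor + raxond → lunkye (Recipe 6).
Using Recipe 13, belnex makes dalgal.
dalgal: reached.
belnex: reached.
lunkye: reached.
norhal would need belnex and zorrho (Recipe 4), but zorrho is never obtained.
zorrho would need belnex and selsel (Recipe 14), but selsel is never obtained.
talmar would need halqil and eskpyr (Recipe 3), but eskpyr is never obtained.
Reached: dalgal, belnex, and lunkye — 3 of the 6.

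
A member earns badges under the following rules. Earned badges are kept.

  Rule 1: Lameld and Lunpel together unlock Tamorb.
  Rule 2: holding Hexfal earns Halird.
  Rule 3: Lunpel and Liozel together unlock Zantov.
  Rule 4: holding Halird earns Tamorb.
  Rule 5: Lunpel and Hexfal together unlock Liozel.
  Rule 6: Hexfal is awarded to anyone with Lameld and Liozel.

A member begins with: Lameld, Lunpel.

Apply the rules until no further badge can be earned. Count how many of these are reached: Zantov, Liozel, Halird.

Zantov would need Lunpel and Liozel (Rule 3), but Liozel is never earned.
Liozel would need Lunpel and Hexfal (Rule 5), but Hexfal is never earned.
Halird would need Hexfal (Rule 2), but Hexfal is never earned.
None of the 3 are reached.

0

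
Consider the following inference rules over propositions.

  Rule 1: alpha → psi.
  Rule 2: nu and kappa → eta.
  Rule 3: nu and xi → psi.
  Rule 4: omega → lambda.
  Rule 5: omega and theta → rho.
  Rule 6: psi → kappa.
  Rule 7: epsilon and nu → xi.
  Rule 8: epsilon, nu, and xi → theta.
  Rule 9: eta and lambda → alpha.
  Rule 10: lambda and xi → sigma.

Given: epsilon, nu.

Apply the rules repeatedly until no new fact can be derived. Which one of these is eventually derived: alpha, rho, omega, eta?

eta

From epsilon and nu, Rule 7 gives xi.
From nu and xi, Rule 3 gives psi.
psi holds, so kappa follows (Rule 6).
From nu and kappa, Rule 2 gives eta.
No rule produces omega, and it is not given. rho would need omega and theta (Rule 5), but omega is never established. alpha would need eta and lambda (Rule 9), but lambda is never established.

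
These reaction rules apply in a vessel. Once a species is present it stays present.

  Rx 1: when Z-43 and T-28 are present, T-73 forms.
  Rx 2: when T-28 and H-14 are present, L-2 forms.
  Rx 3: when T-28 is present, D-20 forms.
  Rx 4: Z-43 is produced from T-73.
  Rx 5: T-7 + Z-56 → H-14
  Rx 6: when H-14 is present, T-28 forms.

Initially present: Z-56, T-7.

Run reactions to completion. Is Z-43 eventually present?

No

Z-43 would need T-73 (Rx 4), but T-73 never forms.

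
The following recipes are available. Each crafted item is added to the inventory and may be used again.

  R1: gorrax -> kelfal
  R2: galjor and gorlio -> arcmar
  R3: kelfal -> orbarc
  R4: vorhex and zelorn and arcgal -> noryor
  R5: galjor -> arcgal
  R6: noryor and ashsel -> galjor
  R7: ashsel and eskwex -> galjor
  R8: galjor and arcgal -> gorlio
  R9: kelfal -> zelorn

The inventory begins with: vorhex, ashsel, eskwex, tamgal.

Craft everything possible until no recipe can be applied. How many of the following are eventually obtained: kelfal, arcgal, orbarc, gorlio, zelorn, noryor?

ashsel and eskwex -> galjor (R7).
Using R5, galjor makes arcgal.
Using R8, galjor and arcgal make gorlio.
kelfal would need gorrax (R1), but gorrax is never obtained.
arcgal: reached.
orbarc would need kelfal (R3), but kelfal is never obtained.
gorlio: reached.
zelorn would need kelfal (R9), but kelfal is never obtained.
noryor would need vorhex, zelorn, and arcgal (R4), but zelorn is never obtained.
Reached: arcgal and gorlio — 2 of the 6.

2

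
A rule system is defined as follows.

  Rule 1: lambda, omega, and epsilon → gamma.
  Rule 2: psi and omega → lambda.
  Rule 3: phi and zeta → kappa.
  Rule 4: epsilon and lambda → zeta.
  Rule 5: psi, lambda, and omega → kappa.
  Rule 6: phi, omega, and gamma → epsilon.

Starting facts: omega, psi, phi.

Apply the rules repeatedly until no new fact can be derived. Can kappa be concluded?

psi and omega hold, so lambda follows (Rule 2).
From psi, lambda, and omega, Rule 5 gives kappa.

Yes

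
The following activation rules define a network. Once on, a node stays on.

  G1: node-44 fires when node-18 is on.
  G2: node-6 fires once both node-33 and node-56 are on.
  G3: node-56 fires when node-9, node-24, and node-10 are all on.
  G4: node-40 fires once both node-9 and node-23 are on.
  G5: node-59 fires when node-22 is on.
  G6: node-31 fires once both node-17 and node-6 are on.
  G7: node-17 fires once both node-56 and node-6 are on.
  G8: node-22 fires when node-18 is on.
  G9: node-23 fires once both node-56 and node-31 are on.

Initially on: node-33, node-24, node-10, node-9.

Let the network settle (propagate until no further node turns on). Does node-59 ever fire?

No

node-59 would need node-22 (G5), but node-22 never turns on.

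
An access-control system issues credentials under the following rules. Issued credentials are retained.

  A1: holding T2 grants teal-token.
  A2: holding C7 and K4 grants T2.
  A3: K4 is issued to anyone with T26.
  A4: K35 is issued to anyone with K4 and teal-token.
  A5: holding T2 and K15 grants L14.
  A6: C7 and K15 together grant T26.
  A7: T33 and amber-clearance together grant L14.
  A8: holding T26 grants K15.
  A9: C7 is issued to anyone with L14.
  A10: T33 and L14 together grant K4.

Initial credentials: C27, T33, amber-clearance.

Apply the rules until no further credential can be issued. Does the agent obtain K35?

Holding T33 and amber-clearance grants L14 (A7).
Holding T33 and L14 grants K4 (A10).
Holding L14 grants C7 (A9).
Holding C7 and K4 grants T2 (A2).
Holding T2 grants teal-token (A1).
Holding K4 and teal-token grants K35 (A4).

Yes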